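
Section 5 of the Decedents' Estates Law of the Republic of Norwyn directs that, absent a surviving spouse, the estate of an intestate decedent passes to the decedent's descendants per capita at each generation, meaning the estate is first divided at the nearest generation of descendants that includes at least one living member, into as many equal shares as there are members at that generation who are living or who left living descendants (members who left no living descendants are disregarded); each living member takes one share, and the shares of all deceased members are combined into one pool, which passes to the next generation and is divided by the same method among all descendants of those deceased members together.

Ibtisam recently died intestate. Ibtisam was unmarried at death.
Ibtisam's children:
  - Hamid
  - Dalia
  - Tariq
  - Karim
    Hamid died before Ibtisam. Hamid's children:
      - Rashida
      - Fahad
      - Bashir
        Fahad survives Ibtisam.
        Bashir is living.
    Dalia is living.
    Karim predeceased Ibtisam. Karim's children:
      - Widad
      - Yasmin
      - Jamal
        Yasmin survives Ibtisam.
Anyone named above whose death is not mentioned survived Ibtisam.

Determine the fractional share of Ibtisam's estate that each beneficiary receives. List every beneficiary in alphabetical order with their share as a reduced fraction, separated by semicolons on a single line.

Bashir 1/12; Dalia 1/4; Fahad 1/12; Jamal 1/12; Rashida 1/12; Tariq 1/4; Widad 1/12; Yasmin 1/12

There is no surviving spouse, so the entire estate passes to Ibtisam's descendants per capita at each generation.
At generation 1 (Hamid, Dalia, Tariq, Karim) there are 4 shares of (1)/4 = 1/4 each.
Living: Dalia and Tariq — each takes 1/4.
Deceased: Hamid and Karim. Their combined 1/2 is pooled and carried to generation 2.
At generation 2 (Rashida, Fahad, Bashir, Widad, Yasmin, Jamal) there are 6 shares of (1/2)/6 = 1/12 each.
Living: Rashida, Fahad, Bashir, Widad, Yasmin, and Jamal — each takes 1/12.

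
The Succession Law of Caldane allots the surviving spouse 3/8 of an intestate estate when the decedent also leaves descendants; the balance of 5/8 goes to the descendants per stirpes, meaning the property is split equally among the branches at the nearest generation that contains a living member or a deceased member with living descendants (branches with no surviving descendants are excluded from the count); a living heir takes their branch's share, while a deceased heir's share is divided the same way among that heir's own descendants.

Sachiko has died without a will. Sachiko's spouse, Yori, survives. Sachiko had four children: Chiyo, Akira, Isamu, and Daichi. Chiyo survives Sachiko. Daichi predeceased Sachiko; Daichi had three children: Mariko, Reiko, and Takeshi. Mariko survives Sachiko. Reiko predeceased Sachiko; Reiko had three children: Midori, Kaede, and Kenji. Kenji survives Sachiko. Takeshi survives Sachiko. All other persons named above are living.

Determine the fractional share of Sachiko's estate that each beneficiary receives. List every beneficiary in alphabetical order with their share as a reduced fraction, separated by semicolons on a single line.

Akira 5/32; Chiyo 5/32; Isamu 5/32; Kaede 5/288; Kenji 5/288; Mariko 5/96; Midori 5/288; Takeshi 5/96; Yori 3/8

Yori, as surviving spouse, takes 3/8.
The remaining 5/8 passes to Sachiko's descendants per stirpes.
The 5/8 is divided into 4 equal shares of 5/32 among Chiyo, Akira, Isamu, Daichi.
Chiyo is living and takes 5/32.
Akira is living and takes 5/32.
Isamu is living and takes 5/32.
Daichi predeceased; the 5/32 allotted to Daichi's branch passes to Daichi's issue by representation.
The 5/32 is divided into 3 equal shares of 5/96 among Mariko, Reiko, Takeshi.
Mariko is living and takes 5/96.
Reiko predeceased; the 5/96 allotted to Reiko's branch passes to Reiko's issue by representation.
The 5/96 is divided into 3 equal shares of 5/288 among Midori, Kaede, Kenji.
Midori is living and takes 5/288.
Kaede is living and takes 5/288.
Kenji is living and takes 5/288.
Takeshi is living and takes 5/96.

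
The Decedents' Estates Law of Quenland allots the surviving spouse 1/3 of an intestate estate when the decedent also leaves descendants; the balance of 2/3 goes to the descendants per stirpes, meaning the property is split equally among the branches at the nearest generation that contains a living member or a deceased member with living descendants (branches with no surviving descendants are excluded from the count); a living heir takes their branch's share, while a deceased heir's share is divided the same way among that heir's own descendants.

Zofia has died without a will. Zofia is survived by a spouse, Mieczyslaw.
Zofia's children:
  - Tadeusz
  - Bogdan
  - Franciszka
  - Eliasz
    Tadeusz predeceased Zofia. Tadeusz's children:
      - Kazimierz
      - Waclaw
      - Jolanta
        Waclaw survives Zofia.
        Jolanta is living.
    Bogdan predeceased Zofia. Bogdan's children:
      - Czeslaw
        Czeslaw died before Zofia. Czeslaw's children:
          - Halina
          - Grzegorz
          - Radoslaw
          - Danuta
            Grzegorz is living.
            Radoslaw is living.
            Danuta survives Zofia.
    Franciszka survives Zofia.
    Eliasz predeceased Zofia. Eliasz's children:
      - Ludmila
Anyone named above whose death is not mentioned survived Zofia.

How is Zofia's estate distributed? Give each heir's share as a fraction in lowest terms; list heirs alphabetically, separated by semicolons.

Mieczyslaw, as surviving spouse, takes 1/3.
The remaining 2/3 passes to Zofia's descendants per stirpes.
The 2/3 is divided into 4 equal shares of 1/6 among Tadeusz, Bogdan, Franciszka, Eliasz.
Tadeusz predeceased; the 1/6 allotted to Tadeusz's branch passes to Tadeusz's issue by representation.
The 1/6 is divided into 3 equal shares of 1/18 among Kazimierz, Waclaw, Jolanta.
Kazimierz is living and takes 1/18.
Waclaw is living and takes 1/18.
Jolanta is living and takes 1/18.
Bogdan predeceased; the 1/6 allotted to Bogdan's branch passes to Bogdan's issue by representation.
Czeslaw's line is the sole branch at this level, so the full 1/6 passes to Czeslaw's issue by representation.
The 1/6 is divided into 4 equal shares of 1/24 among Halina, Grzegorz, Radoslaw, Danuta.
Halina is living and takes 1/24.
Grzegorz is living and takes 1/24.
Radoslaw is living and takes 1/24.
Danuta is living and takes 1/24.
Franciszka is living and takes 1/6.
Eliasz predeceased; the 1/6 allotted to Eliasz's branch passes to Eliasz's issue by representation.
Ludmila is the sole taker at this level and receives the full 1/6.

Danuta 1/24; Franciszka 1/6; Grzegorz 1/24; Halina 1/24; Jolanta 1/18; Kazimierz 1/18; Ludmila 1/6; Mieczyslaw 1/3; Radoslaw 1/24; Waclaw 1/18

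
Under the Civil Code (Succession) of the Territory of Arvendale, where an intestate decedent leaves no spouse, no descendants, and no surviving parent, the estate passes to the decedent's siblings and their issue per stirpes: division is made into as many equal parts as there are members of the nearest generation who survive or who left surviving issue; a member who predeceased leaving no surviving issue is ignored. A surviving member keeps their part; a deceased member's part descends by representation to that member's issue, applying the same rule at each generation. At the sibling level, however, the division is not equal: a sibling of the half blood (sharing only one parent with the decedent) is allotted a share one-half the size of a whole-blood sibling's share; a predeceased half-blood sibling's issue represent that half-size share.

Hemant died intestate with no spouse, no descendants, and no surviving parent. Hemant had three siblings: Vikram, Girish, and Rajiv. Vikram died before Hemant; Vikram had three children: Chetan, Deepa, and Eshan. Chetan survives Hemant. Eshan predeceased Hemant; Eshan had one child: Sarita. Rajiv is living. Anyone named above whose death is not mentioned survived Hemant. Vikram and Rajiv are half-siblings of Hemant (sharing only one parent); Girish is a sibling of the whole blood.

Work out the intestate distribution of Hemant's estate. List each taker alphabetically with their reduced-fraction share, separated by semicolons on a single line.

Chetan 1/12; Deepa 1/12; Girish 1/2; Rajiv 1/4; Sarita 1/12

No spouse, descendants, or parent survives, so the estate passes to Hemant's siblings per stirpes.
Half-blood siblings count for one-half the weight of whole-blood siblings at the initial division.
Dividing 1 in proportion to weights (total weight 2): Vikram (weight 1/2) → 1/4; Girish (weight 1) → 1/2; Rajiv (weight 1/2) → 1/4.
Vikram predeceased; the 1/4 allotted to Vikram's branch passes to Vikram's issue by representation.
The 1/4 is divided into 3 equal shares of 1/12 among Chetan, Deepa, Eshan.
Chetan is living and takes 1/12.
Deepa is living and takes 1/12.
Eshan predeceased; the 1/12 allotted to Eshan's branch passes to Eshan's issue by representation.
Sarita is the sole taker at this level and receives the full 1/12.
Girish is living and takes 1/2.
Rajiv is living and takes 1/4.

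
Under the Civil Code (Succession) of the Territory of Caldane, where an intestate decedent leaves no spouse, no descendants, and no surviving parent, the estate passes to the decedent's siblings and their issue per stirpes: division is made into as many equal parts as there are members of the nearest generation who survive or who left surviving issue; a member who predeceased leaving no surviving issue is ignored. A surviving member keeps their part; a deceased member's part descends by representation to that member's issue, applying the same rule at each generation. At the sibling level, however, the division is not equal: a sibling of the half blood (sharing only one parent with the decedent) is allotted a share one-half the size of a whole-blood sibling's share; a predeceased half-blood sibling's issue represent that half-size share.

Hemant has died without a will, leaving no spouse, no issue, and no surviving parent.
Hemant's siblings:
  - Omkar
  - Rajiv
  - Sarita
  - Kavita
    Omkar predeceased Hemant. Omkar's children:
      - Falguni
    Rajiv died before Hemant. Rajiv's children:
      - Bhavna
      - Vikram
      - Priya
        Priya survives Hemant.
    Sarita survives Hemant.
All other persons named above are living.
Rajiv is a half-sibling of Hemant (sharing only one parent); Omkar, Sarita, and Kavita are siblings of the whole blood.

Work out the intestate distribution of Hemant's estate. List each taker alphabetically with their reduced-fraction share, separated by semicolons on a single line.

No spouse, descendants, or parent survives, so the estate passes to Hemant's siblings per stirpes.
Half-blood siblings count for one-half the weight of whole-blood siblings at the initial division.
Dividing 1 in proportion to weights (total weight 7/2): Omkar (weight 1) → 2/7; Rajiv (weight 1/2) → 1/7; Sarita (weight 1) → 2/7; Kavita (weight 1) → 2/7.
Omkar predeceased; the 2/7 allotted to Omkar's branch passes to Omkar's issue by representation.
Falguni is the sole taker at this level and receives the full 2/7.
Rajiv predeceased; the 1/7 allotted to Rajiv's branch passes to Rajiv's issue by representation.
The 1/7 is divided into 3 equal shares of 1/21 among Bhavna, Vikram, Priya.
Bhavna is living and takes 1/21.
Vikram is living and takes 1/21.
Priya is living and takes 1/21.
Sarita is living and takes 2/7.
Kavita is living and takes 2/7.

Bhavna 1/21; Falguni 2/7; Kavita 2/7; Priya 1/21; Sarita 2/7; Vikram 1/21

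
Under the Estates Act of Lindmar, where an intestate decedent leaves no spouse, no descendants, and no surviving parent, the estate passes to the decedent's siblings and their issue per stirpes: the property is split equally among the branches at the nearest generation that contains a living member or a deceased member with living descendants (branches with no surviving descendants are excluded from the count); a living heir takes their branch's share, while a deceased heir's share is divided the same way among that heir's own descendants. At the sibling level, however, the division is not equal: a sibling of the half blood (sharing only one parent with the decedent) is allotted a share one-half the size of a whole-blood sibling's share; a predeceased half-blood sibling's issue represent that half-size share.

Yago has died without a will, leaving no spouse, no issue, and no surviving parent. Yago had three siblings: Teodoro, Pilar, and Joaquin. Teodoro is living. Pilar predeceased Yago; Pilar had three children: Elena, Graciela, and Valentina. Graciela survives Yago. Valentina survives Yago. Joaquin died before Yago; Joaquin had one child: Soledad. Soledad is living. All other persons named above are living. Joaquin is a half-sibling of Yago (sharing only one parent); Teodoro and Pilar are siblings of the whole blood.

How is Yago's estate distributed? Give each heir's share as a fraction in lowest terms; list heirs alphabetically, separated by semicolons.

Elena 2/15; Graciela 2/15; Soledad 1/5; Teodoro 2/5; Valentina 2/15

No spouse, descendants, or parent survives, so the estate passes to Yago's siblings per stirpes.
Half-blood siblings count for one-half the weight of whole-blood siblings at the initial division.
Dividing 1 in proportion to weights (total weight 5/2): Teodoro (weight 1) → 2/5; Pilar (weight 1) → 2/5; Joaquin (weight 1/2) → 1/5.
Teodoro is living and takes 2/5.
Pilar predeceased; the 2/5 allotted to Pilar's branch passes to Pilar's issue by representation.
The 2/5 is divided into 3 equal shares of 2/15 among Elena, Graciela, Valentina.
Elena is living and takes 2/15.
Graciela is living and takes 2/15.
Valentina is living and takes 2/15.
Joaquin predeceased; the 1/5 allotted to Joaquin's branch passes to Joaquin's issue by representation.
Soledad is the sole taker at this level and receives the full 1/5.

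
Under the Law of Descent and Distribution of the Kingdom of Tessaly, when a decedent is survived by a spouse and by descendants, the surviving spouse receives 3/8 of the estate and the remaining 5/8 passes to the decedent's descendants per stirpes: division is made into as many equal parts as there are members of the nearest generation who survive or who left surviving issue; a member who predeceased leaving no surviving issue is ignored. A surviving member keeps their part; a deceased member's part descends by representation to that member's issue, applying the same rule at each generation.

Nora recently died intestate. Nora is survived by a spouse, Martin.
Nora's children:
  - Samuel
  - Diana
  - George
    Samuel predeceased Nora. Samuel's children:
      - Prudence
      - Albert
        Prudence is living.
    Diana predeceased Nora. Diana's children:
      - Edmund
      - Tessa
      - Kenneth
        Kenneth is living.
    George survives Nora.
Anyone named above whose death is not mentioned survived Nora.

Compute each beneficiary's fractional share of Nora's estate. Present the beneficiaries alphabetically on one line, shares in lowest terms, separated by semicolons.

Albert 5/48; Edmund 5/72; George 5/24; Kenneth 5/72; Martin 3/8; Prudence 5/48; Tessa 5/72

Martin, as surviving spouse, takes 3/8.
The remaining 5/8 passes to Nora's descendants per stirpes.
The 5/8 is divided into 3 equal shares of 5/24 among Samuel, Diana, George.
Samuel predeceased; the 5/24 allotted to Samuel's branch passes to Samuel's issue by representation.
The 5/24 is divided into 2 equal shares of 5/48 among Prudence, Albert.
Prudence is living and takes 5/48.
Albert is living and takes 5/48.
Diana predeceased; the 5/24 allotted to Diana's branch passes to Diana's issue by representation.
The 5/24 is divided into 3 equal shares of 5/72 among Edmund, Tessa, Kenneth.
Edmund is living and takes 5/72.
Tessa is living and takes 5/72.
Kenneth is living and takes 5/72.
George is living and takes 5/24.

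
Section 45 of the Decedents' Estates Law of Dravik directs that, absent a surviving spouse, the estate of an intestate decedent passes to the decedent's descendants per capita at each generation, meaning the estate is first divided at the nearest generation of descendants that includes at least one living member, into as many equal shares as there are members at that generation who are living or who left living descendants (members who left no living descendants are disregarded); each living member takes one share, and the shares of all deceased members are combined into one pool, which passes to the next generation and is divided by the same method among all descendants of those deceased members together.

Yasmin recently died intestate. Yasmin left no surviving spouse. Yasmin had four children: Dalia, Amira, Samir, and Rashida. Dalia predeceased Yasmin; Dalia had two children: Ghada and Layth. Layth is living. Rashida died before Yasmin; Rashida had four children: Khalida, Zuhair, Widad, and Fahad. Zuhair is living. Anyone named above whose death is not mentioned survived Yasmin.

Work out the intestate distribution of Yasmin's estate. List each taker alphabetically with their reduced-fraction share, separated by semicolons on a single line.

Amira 1/4; Fahad 1/12; Ghada 1/12; Khalida 1/12; Layth 1/12; Samir 1/4; Widad 1/12; Zuhair 1/12

There is no surviving spouse, so the entire estate passes to Yasmin's descendants per capita at each generation.
At generation 1 (Dalia, Amira, Samir, Rashida) there are 4 shares of (1)/4 = 1/4 each.
Living: Amira and Samir — each takes 1/4.
Deceased: Dalia and Rashida. Their combined 1/2 is pooled and carried to generation 2.
At generation 2 (Ghada, Layth, Khalida, Zuhair, Widad, Fahad) there are 6 shares of (1/2)/6 = 1/12 each.
Living: Ghada, Layth, Khalida, Zuhair, Widad, and Fahad — each takes 1/12.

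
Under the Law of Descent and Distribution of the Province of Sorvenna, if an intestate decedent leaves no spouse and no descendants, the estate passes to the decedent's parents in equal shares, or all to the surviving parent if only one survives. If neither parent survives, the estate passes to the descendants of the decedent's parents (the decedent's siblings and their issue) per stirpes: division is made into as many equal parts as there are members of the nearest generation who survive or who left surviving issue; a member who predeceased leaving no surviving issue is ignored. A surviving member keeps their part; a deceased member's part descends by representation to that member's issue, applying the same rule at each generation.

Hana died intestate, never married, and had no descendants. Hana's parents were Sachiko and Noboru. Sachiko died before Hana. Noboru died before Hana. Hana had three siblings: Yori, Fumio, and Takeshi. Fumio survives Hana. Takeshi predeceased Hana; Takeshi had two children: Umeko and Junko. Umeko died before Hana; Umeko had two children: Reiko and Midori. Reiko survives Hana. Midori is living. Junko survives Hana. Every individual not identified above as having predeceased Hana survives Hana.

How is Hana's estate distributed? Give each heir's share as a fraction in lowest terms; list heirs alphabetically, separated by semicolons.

Fumio 1/3; Junko 1/6; Midori 1/12; Reiko 1/12; Yori 1/3

Neither parent survives and there are no descendants, so the estate passes to Hana's siblings and their issue per stirpes.
The estate is divided into 3 equal shares of 1/3 among Yori, Fumio, Takeshi.
Yori is living and takes 1/3.
Fumio is living and takes 1/3.
Takeshi predeceased; the 1/3 allotted to Takeshi's branch passes to Takeshi's issue by representation.
The 1/3 is divided into 2 equal shares of 1/6 among Umeko, Junko.
Umeko predeceased; the 1/6 allotted to Umeko's branch passes to Umeko's issue by representation.
The 1/6 is divided into 2 equal shares of 1/12 among Reiko, Midori.
Reiko is living and takes 1/12.
Midori is living and takes 1/12.
Junko is living and takes 1/6.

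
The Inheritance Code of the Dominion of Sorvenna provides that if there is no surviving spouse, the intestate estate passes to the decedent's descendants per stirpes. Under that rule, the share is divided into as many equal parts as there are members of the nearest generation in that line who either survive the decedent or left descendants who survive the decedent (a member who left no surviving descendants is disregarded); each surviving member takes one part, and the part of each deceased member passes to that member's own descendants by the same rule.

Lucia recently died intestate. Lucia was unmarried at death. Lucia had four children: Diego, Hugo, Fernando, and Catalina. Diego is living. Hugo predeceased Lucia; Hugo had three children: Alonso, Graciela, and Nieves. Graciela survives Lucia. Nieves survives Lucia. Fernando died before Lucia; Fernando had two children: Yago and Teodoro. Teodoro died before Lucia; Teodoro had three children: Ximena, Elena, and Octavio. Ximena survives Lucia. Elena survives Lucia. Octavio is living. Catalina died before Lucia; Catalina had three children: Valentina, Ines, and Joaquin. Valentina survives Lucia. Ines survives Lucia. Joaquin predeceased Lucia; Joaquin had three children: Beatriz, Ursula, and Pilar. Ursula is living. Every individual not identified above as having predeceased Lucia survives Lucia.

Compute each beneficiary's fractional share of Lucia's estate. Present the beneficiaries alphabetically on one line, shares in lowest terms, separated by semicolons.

There is no surviving spouse, so the entire estate passes to Lucia's descendants per stirpes.
The estate is divided into 4 equal shares of 1/4 among Diego, Hugo, Fernando, Catalina.
Diego is living and takes 1/4.
Hugo predeceased; the 1/4 allotted to Hugo's branch passes to Hugo's issue by representation.
The 1/4 is divided into 3 equal shares of 1/12 among Alonso, Graciela, Nieves.
Alonso is living and takes 1/12.
Graciela is living and takes 1/12.
Nieves is living and takes 1/12.
Fernando predeceased; the 1/4 allotted to Fernando's branch passes to Fernando's issue by representation.
The 1/4 is divided into 2 equal shares of 1/8 among Yago, Teodoro.
Yago is living and takes 1/8.
Teodoro predeceased; the 1/8 allotted to Teodoro's branch passes to Teodoro's issue by representation.
The 1/8 is divided into 3 equal shares of 1/24 among Ximena, Elena, Octavio.
Ximena is living and takes 1/24.
Elena is living and takes 1/24.
Octavio is living and takes 1/24.
Catalina predeceased; the 1/4 allotted to Catalina's branch passes to Catalina's issue by representation.
The 1/4 is divided into 3 equal shares of 1/12 among Valentina, Ines, Joaquin.
Valentina is living and takes 1/12.
Ines is living and takes 1/12.
Joaquin predeceased; the 1/12 allotted to Joaquin's branch passes to Joaquin's issue by representation.
The 1/12 is divided into 3 equal shares of 1/36 among Beatriz, Ursula, Pilar.
Beatriz is living and takes 1/36.
Ursula is living and takes 1/36.
Pilar is living and takes 1/36.

Alonso 1/12; Beatriz 1/36; Diego 1/4; Elena 1/24; Graciela 1/12; Ines 1/12; Nieves 1/12; Octavio 1/24; Pilar 1/36; Ursula 1/36; Valentina 1/12; Ximena 1/24; Yago 1/8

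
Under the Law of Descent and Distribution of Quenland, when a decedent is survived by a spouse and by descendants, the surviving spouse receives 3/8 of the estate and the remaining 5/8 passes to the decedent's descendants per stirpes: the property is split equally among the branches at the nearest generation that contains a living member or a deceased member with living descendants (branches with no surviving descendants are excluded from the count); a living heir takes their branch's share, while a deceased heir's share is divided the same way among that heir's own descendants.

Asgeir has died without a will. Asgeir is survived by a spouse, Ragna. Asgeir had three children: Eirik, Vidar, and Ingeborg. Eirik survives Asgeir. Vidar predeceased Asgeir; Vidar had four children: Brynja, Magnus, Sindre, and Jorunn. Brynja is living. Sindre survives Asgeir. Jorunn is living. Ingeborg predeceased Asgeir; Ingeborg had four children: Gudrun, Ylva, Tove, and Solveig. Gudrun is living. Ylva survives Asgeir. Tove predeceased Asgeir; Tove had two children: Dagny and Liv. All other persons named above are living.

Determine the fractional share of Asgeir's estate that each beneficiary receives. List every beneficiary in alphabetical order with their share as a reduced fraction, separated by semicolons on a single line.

Brynja 5/96; Dagny 5/192; Eirik 5/24; Gudrun 5/96; Jorunn 5/96; Liv 5/192; Magnus 5/96; Ragna 3/8; Sindre 5/96; Solveig 5/96; Ylva 5/96

Ragna, as surviving spouse, takes 3/8.
The remaining 5/8 passes to Asgeir's descendants per stirpes.
The 5/8 is divided into 3 equal shares of 5/24 among Eirik, Vidar, Ingeborg.
Eirik is living and takes 5/24.
Vidar predeceased; the 5/24 allotted to Vidar's branch passes to Vidar's issue by representation.
The 5/24 is divided into 4 equal shares of 5/96 among Brynja, Magnus, Sindre, Jorunn.
Brynja is living and takes 5/96.
Magnus is living and takes 5/96.
Sindre is living and takes 5/96.
Jorunn is living and takes 5/96.
Ingeborg predeceased; the 5/24 allotted to Ingeborg's branch passes to Ingeborg's issue by representation.
The 5/24 is divided into 4 equal shares of 5/96 among Gudrun, Ylva, Tove, Solveig.
Gudrun is living and takes 5/96.
Ylva is living and takes 5/96.
Tove predeceased; the 5/96 allotted to Tove's branch passes to Tove's issue by representation.
The 5/96 is divided into 2 equal shares of 5/192 among Dagny, Liv.
Dagny is living and takes 5/192.
Liv is living and takes 5/192.
Solveig is living and takes 5/96.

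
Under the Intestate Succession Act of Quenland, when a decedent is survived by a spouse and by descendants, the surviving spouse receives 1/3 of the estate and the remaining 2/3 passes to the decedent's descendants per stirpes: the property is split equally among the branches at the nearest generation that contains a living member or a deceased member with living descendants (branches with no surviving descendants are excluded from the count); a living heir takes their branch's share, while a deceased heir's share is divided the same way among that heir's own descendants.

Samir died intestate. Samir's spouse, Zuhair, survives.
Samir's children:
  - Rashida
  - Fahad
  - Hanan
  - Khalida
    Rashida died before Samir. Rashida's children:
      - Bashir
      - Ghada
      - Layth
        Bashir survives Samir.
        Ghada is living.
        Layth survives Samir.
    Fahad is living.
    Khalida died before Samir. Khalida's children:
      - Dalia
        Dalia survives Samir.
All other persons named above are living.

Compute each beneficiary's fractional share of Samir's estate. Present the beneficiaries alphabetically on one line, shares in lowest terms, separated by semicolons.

Zuhair, as surviving spouse, takes 1/3.
The remaining 2/3 passes to Samir's descendants per stirpes.
The 2/3 is divided into 4 equal shares of 1/6 among Rashida, Fahad, Hanan, Khalida.
Rashida predeceased; the 1/6 allotted to Rashida's branch passes to Rashida's issue by representation.
The 1/6 is divided into 3 equal shares of 1/18 among Bashir, Ghada, Layth.
Bashir is living and takes 1/18.
Ghada is living and takes 1/18.
Layth is living and takes 1/18.
Fahad is living and takes 1/6.
Hanan is living and takes 1/6.
Khalida predeceased; the 1/6 allotted to Khalida's branch passes to Khalida's issue by representation.
Dalia is the sole taker at this level and receives the full 1/6.

Bashir 1/18; Dalia 1/6; Fahad 1/6; Ghada 1/18; Hanan 1/6; Layth 1/18; Zuhair 1/3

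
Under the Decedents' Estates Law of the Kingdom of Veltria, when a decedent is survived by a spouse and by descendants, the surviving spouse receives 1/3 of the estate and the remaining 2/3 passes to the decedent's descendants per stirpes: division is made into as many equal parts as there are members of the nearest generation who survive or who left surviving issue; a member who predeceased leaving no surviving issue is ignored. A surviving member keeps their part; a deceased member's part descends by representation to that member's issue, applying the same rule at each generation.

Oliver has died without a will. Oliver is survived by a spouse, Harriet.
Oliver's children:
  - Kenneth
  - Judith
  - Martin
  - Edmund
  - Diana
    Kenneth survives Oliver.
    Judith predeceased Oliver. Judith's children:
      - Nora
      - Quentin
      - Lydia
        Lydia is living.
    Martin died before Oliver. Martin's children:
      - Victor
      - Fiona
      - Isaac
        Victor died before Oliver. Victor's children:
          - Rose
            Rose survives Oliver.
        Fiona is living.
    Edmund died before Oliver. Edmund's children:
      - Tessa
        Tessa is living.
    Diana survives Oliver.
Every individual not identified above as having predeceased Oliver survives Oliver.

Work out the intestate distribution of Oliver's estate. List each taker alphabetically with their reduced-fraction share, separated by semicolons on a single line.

Diana 2/15; Fiona 2/45; Harriet 1/3; Isaac 2/45; Kenneth 2/15; Lydia 2/45; Nora 2/45; Quentin 2/45; Rose 2/45; Tessa 2/15

Harriet, as surviving spouse, takes 1/3.
The remaining 2/3 passes to Oliver's descendants per stirpes.
The 2/3 is divided into 5 equal shares of 2/15 among Kenneth, Judith, Martin, Edmund, Diana.
Kenneth is living and takes 2/15.
Judith predeceased; the 2/15 allotted to Judith's branch passes to Judith's issue by representation.
The 2/15 is divided into 3 equal shares of 2/45 among Nora, Quentin, Lydia.
Nora is living and takes 2/45.
Quentin is living and takes 2/45.
Lydia is living and takes 2/45.
Martin predeceased; the 2/15 allotted to Martin's branch passes to Martin's issue by representation.
The 2/15 is divided into 3 equal shares of 2/45 among Victor, Fiona, Isaac.
Victor predeceased; the 2/45 allotted to Victor's branch passes to Victor's issue by representation.
Rose is the sole taker at this level and receives the full 2/45.
Fiona is living and takes 2/45.
Isaac is living and takes 2/45.
Edmund predeceased; the 2/15 allotted to Edmund's branch passes to Edmund's issue by representation.
Tessa is the sole taker at this level and receives the full 2/15.
Diana is living and takes 2/15.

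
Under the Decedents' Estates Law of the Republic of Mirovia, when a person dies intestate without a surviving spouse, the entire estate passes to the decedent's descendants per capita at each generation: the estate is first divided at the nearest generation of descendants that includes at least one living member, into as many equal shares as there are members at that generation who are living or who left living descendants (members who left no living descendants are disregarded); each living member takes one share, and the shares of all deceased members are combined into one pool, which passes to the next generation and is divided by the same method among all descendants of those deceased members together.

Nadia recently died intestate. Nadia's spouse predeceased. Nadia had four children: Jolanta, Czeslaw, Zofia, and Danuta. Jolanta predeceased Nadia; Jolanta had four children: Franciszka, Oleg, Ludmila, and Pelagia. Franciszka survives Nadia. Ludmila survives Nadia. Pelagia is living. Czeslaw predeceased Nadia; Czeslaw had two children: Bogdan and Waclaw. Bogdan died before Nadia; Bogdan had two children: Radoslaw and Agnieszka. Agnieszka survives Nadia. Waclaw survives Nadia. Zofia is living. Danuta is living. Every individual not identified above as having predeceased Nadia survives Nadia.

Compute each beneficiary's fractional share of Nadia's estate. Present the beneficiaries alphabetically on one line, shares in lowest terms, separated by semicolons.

There is no surviving spouse, so the entire estate passes to Nadia's descendants per capita at each generation.
At generation 1 (Jolanta, Czeslaw, Zofia, Danuta) there are 4 shares of (1)/4 = 1/4 each.
Living: Zofia and Danuta — each takes 1/4.
Deceased: Jolanta and Czeslaw. Their combined 1/2 is pooled and carried to generation 2.
At generation 2 (Franciszka, Oleg, Ludmila, Pelagia, Bogdan, Waclaw) there are 6 shares of (1/2)/6 = 1/12 each.
Living: Franciszka, Oleg, Ludmila, Pelagia, and Waclaw — each takes 1/12.
Deceased: Bogdan. That 1/12 share is carried to generation 3.
At generation 3 (Radoslaw, Agnieszka) there are 2 shares of (1/12)/2 = 1/24 each.
Living: Radoslaw and Agnieszka — each takes 1/24.

Agnieszka 1/24; Danuta 1/4; Franciszka 1/12; Ludmila 1/12; Oleg 1/12; Pelagia 1/12; Radoslaw 1/24; Waclaw 1/12; Zofia 1/4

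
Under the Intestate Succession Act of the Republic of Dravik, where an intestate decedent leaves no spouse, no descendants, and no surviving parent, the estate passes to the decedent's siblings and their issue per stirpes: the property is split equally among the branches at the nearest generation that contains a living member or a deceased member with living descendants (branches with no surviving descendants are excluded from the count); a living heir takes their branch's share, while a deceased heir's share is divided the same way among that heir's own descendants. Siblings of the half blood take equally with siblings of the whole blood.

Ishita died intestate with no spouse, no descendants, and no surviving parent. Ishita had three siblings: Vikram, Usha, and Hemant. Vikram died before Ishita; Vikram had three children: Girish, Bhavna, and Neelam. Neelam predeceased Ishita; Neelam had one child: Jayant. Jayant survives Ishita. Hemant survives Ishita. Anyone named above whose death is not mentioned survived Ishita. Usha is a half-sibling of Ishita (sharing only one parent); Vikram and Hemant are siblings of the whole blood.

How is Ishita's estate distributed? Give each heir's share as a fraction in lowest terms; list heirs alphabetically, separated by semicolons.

No spouse, descendants, or parent survives, so the estate passes to Ishita's siblings per stirpes.
Half-blood and whole-blood siblings take equally under the stated rule.
The estate is divided into 3 equal shares of 1/3 among Vikram, Usha, Hemant.
Vikram predeceased; the 1/3 allotted to Vikram's branch passes to Vikram's issue by representation.
The 1/3 is divided into 3 equal shares of 1/9 among Girish, Bhavna, Neelam.
Girish is living and takes 1/9.
Bhavna is living and takes 1/9.
Neelam predeceased; the 1/9 allotted to Neelam's branch passes to Neelam's issue by representation.
Jayant is the sole taker at this level and receives the full 1/9.
Usha is living and takes 1/3.
Hemant is living and takes 1/3.

Bhavna 1/9; Girish 1/9; Hemant 1/3; Jayant 1/9; Usha 1/3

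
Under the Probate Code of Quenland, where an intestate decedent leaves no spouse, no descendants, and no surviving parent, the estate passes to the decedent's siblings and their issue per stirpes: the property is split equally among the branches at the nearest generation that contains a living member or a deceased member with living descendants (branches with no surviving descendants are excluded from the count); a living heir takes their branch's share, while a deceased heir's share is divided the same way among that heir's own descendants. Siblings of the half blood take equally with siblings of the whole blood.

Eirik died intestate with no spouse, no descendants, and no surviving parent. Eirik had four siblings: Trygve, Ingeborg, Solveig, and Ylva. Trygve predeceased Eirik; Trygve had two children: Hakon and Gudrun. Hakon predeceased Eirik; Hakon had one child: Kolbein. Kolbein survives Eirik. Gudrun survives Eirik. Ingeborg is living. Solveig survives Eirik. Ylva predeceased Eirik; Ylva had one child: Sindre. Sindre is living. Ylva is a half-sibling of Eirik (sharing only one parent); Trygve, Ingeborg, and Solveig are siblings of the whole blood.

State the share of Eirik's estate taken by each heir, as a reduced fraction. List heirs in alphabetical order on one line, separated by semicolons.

Gudrun 1/8; Ingeborg 1/4; Kolbein 1/8; Sindre 1/4; Solveig 1/4

No spouse, descendants, or parent survives, so the estate passes to Eirik's siblings per stirpes.
Half-blood and whole-blood siblings take equally under the stated rule.
The estate is divided into 4 equal shares of 1/4 among Trygve, Ingeborg, Solveig, Ylva.
Trygve predeceased; the 1/4 allotted to Trygve's branch passes to Trygve's issue by representation.
The 1/4 is divided into 2 equal shares of 1/8 among Hakon, Gudrun.
Hakon predeceased; the 1/8 allotted to Hakon's branch passes to Hakon's issue by representation.
Kolbein is the sole taker at this level and receives the full 1/8.
Gudrun is living and takes 1/8.
Ingeborg is living and takes 1/4.
Solveig is living and takes 1/4.
Ylva predeceased; the 1/4 allotted to Ylva's branch passes to Ylva's issue by representation.
Sindre is the sole taker at this level and receives the full 1/4.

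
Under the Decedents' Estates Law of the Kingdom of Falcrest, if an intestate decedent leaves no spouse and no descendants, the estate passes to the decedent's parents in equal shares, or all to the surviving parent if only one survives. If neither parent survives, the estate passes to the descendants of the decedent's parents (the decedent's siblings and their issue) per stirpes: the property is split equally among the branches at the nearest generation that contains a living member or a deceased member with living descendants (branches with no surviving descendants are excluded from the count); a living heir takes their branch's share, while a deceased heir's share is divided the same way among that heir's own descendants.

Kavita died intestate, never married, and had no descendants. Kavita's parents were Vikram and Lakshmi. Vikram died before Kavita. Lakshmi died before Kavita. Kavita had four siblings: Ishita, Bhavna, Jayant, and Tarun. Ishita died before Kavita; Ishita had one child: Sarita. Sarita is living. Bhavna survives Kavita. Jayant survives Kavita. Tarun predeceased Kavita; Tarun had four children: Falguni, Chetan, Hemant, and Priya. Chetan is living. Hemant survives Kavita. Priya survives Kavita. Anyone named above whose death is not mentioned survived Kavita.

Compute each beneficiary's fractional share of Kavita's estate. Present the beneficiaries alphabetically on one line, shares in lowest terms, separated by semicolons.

Neither parent survives and there are no descendants, so the estate passes to Kavita's siblings and their issue per stirpes.
The estate is divided into 4 equal shares of 1/4 among Ishita, Bhavna, Jayant, Tarun.
Ishita predeceased; the 1/4 allotted to Ishita's branch passes to Ishita's issue by representation.
Sarita is the sole taker at this level and receives the full 1/4.
Bhavna is living and takes 1/4.
Jayant is living and takes 1/4.
Tarun predeceased; the 1/4 allotted to Tarun's branch passes to Tarun's issue by representation.
The 1/4 is divided into 4 equal shares of 1/16 among Falguni, Chetan, Hemant, Priya.
Falguni is living and takes 1/16.
Chetan is living and takes 1/16.
Hemant is living and takes 1/16.
Priya is living and takes 1/16.

Bhavna 1/4; Chetan 1/16; Falguni 1/16; Hemant 1/16; Jayant 1/4; Priya 1/16; Sarita 1/4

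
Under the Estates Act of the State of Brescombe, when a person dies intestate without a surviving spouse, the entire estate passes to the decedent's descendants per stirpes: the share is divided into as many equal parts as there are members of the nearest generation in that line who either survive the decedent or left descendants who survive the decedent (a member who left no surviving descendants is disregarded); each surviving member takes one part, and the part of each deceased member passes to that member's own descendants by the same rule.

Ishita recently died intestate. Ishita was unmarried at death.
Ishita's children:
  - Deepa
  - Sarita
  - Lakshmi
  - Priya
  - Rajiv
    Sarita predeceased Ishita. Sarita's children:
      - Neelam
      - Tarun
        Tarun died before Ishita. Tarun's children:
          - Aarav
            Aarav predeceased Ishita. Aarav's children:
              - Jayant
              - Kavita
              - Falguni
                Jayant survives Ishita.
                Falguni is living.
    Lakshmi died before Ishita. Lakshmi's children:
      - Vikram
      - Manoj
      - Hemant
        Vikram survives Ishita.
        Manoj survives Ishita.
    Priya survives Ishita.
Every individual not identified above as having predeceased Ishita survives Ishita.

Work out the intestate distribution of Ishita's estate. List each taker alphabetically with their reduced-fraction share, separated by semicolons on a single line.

Deepa 1/5; Falguni 1/30; Hemant 1/15; Jayant 1/30; Kavita 1/30; Manoj 1/15; Neelam 1/10; Priya 1/5; Rajiv 1/5; Vikram 1/15

There is no surviving spouse, so the entire estate passes to Ishita's descendants per stirpes.
The estate is divided into 5 equal shares of 1/5 among Deepa, Sarita, Lakshmi, Priya, Rajiv.
Deepa is living and takes 1/5.
Sarita predeceased; the 1/5 allotted to Sarita's branch passes to Sarita's issue by representation.
The 1/5 is divided into 2 equal shares of 1/10 among Neelam, Tarun.
Neelam is living and takes 1/10.
Tarun predeceased; the 1/10 allotted to Tarun's branch passes to Tarun's issue by representation.
Aarav's line is the sole branch at this level, so the full 1/10 passes to Aarav's issue by representation.
The 1/10 is divided into 3 equal shares of 1/30 among Jayant, Kavita, Falguni.
Jayant is living and takes 1/30.
Kavita is living and takes 1/30.
Falguni is living and takes 1/30.
Lakshmi predeceased; the 1/5 allotted to Lakshmi's branch passes to Lakshmi's issue by representation.
The 1/5 is divided into 3 equal shares of 1/15 among Vikram, Manoj, Hemant.
Vikram is living and takes 1/15.
Manoj is living and takes 1/15.
Hemant is living and takes 1/15.
Priya is living and takes 1/5.
Rajiv is living and takes 1/5.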